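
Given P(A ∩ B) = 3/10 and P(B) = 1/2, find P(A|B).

P(A|B) = P(A ∩ B) / P(B)
= (3/10) / (1/2)
= 3/5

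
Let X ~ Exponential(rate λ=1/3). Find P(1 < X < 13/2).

P(1 < X < 13/2) = ∫_{1}^{13/2} f(x) dx
where f(x) = \frac{e^{- \frac{x}{3}}}{3}
= - \frac{1}{e^{\frac{13}{6}}} + e^{- \frac{1}{3}}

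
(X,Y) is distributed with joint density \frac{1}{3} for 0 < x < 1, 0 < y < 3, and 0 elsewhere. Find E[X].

f_X(x) = ∫_0^3 \frac{1}{3} dy = 1
E[X] = ∫_0^1 x × (1) dx = \frac{1}{2}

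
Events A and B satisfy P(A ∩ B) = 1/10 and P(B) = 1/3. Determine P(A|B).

P(A|B) = P(A ∩ B) / P(B)
= (1/10) / (1/3)
= 3/10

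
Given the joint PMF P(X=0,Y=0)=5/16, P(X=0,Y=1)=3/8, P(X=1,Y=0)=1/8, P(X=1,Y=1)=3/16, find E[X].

First find marginal of X:
P(X=0) = 11/16
P(X=1) = 5/16
E[X] = 0 × 11/16 + 1 × 5/16 = 5/16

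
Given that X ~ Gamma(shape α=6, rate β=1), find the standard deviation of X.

For X ~ Gamma(shape α=6, rate β=1):
Var(X) = 6
SD(X) = √(Var(X)) = √(6) = \sqrt{6}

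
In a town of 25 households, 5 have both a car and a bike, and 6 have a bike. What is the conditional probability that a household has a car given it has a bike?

P(A ∩ B) = 5/25 = 1/5
P(B) = 6/25
P(A|B) = P(A ∩ B) / P(B) = (1/5) / (6/25) = 5/6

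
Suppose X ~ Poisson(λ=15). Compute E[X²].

Using the identity E[X²] = Var(X) + (E[X])²:
E[X] = 15
Var(X) = 15
E[X²] = 15 + (15)²
= 240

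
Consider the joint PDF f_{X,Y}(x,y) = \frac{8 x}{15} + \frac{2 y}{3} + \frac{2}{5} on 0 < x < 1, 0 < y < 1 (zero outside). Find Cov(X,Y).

E[XY] = ∫∫ xy × f(x,y) dx dy = \frac{3}{10}
E[X] = \frac{49}{90}
E[Y] = \frac{5}{9}
Cov(X,Y) = E[XY] - E[X]E[Y] = - \frac{1}{405}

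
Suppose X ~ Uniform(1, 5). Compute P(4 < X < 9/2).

P(4 < X < 9/2) = ∫_{4}^{9/2} f(x) dx
where f(x) = \frac{1}{4}
= \frac{1}{8}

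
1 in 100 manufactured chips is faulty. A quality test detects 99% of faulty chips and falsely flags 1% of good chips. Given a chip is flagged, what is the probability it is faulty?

Let D = the rare event, + = positive/flagged.
P(D) = 1/100
P(+|D) = 99/100
P(+|D') = 1/100
P(+) = P(+|D)P(D) + P(+|D')P(D')
     = \frac{99}{100} × \frac{1}{100} + \frac{1}{100} × \frac{99}{100}
     = \frac{99}{5000}
P(D|+) = P(+|D)P(D)/P(+) = \frac{1}{2}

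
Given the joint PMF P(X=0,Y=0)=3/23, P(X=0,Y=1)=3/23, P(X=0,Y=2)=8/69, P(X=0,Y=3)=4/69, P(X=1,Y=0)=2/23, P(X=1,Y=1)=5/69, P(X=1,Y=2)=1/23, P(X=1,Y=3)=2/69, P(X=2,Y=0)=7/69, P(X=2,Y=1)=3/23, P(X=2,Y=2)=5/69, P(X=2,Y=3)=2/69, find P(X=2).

P(X=2) = P(X=2,Y=0) + P(X=2,Y=1) + P(X=2,Y=2) + P(X=2,Y=3)
= 7/69 + 3/23 + 5/69 + 2/69
= 1/3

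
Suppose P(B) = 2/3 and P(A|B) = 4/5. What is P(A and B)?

By definition, P(A|B) = P(A ∩ B) / P(B)
So P(A ∩ B) = P(A|B) × P(B)
= 4/5 × 2/3
= 8/15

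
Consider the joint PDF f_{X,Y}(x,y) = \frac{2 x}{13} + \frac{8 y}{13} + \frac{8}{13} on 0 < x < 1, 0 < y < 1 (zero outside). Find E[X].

E[X] = ∫_0^1 ∫_0^1 x × f(x,y) dy dx
= ∫_0^1 ∫_0^1 x × (\frac{2 x}{13} + \frac{8 y}{13} + \frac{8}{13}) dy dx
= \frac{20}{39}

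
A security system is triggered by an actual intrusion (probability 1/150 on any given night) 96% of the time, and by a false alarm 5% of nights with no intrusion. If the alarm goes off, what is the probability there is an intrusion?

Let D = the rare event, + = positive/flagged.
P(D) = 1/150
P(+|D) = 96/100 = 24/25
P(+|D') = 5/100 = 1/20
P(+) = P(+|D)P(D) + P(+|D')P(D')
     = \frac{24}{25} × \frac{1}{150} + \frac{1}{20} × \frac{149}{150}
     = \frac{841}{15000}
P(D|+) = P(+|D)P(D)/P(+) = \frac{96}{841}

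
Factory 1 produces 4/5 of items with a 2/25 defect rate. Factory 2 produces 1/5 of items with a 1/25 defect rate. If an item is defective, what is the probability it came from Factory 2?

Using Bayes' theorem:
P(F1) = 4/5, P(D|F1) = 2/25
P(F2) = 1/5, P(D|F2) = 1/25
P(D) = P(D|F1)P(F1) + P(D|F2)P(F2)
     = \frac{9}{125}
P(F2|D) = P(D|F2)P(F2) / P(D)
= \frac{1}{9}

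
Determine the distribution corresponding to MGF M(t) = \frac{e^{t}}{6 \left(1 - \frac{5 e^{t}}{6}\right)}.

The MGF M(t) = \frac{e^{t}}{6 \left(1 - \frac{5 e^{t}}{6}\right)} is the standard form for the Geometric distribution.
Comparing with the known MGF formula identifies: Geometric(p=1/6), X = trial number of first success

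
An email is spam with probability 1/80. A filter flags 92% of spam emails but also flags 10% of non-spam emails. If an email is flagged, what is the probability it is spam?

Let D = the rare event, + = positive/flagged.
P(D) = 1/80
P(+|D) = 92/100 = 23/25
P(+|D') = 10/100 = 1/10
P(+) = P(+|D)P(D) + P(+|D')P(D')
     = \frac{23}{25} × \frac{1}{80} + \frac{1}{10} × \frac{79}{80}
     = \frac{441}{4000}
P(D|+) = P(+|D)P(D)/P(+) = \frac{46}{441}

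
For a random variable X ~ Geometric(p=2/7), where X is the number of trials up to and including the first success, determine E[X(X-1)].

E[X(X-1)] = E[X² - X] = E[X²] - E[X]
E[X] = \frac{7}{2}
E[X²] = Var(X) + (E[X])² = \frac{35}{4} + (\frac{7}{2})² = 21
E[X(X-1)] = 21 - \frac{7}{2} = \frac{35}{2}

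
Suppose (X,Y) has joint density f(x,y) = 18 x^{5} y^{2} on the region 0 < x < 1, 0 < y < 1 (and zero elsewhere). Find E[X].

E[X] = ∫_0^1 ∫_0^1 x × f(x,y) dy dx
= ∫_0^1 ∫_0^1 x × (18 x^{5} y^{2}) dy dx
= \frac{6}{7}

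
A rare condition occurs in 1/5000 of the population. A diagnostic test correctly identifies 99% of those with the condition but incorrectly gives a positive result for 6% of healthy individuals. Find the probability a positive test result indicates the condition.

Let D = the rare event, + = positive/flagged.
P(D) = 1/5000
P(+|D) = 99/100
P(+|D') = 6/100 = 3/50
P(+) = P(+|D)P(D) + P(+|D')P(D')
     = \frac{99}{100} × \frac{1}{5000} + \frac{3}{50} × \frac{4999}{5000}
     = \frac{30093}{500000}
P(D|+) = P(+|D)P(D)/P(+) = \frac{33}{10031}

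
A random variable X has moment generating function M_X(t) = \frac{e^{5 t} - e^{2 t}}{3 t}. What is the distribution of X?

The MGF M(t) = \frac{e^{5 t} - e^{2 t}}{3 t} is the standard form for the Uniform distribution.
Comparing with the known MGF formula identifies: Uniform(2, 5)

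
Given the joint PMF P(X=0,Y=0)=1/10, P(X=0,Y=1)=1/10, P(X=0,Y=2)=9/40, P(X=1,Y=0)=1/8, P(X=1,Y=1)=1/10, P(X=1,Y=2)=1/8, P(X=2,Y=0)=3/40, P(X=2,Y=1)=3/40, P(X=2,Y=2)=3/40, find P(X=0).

P(X=0) = P(X=0,Y=0) + P(X=0,Y=1) + P(X=0,Y=2)
= 1/10 + 1/10 + 9/40
= 17/40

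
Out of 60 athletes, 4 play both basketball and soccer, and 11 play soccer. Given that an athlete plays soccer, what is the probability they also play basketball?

P(A ∩ B) = 4/60 = 1/15
P(B) = 11/60
P(A|B) = P(A ∩ B) / P(B) = (1/15) / (11/60) = 4/11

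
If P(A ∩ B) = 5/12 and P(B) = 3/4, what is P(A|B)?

P(A|B) = P(A ∩ B) / P(B)
= (5/12) / (3/4)
= 5/9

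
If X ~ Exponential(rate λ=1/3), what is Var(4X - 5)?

For X ~ Exponential(rate λ=1/3):
Var(X) = 9
Var(4X - 5) = (4)² × Var(X) = 16 × 9 = 144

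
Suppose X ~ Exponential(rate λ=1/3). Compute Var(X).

For X ~ Exponential(rate λ=1/3):
Var(X) = 9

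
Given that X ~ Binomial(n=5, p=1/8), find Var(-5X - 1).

For X ~ Binomial(n=5, p=1/8):
Var(X) = \frac{35}{64}
Var(-5X - 1) = (-5)² × Var(X) = 25 × \frac{35}{64} = \frac{875}{64}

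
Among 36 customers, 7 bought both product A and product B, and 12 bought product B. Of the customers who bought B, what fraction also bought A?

P(A ∩ B) = 7/36
P(B) = 12/36 = 1/3
P(A|B) = P(A ∩ B) / P(B) = (7/36) / (1/3) = 7/12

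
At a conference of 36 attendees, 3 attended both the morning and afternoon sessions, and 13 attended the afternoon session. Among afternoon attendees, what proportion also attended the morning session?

P(A ∩ B) = 3/36 = 1/12
P(B) = 13/36
P(A|B) = P(A ∩ B) / P(B) = (1/12) / (13/36) = 3/13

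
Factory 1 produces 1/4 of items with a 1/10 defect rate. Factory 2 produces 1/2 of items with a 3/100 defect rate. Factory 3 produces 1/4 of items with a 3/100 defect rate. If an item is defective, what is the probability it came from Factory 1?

Using Bayes' theorem:
P(F1) = 1/4, P(D|F1) = 1/10
P(F2) = 1/2, P(D|F2) = 3/100
P(F3) = 1/4, P(D|F3) = 3/100
P(D) = P(D|F1)P(F1) + P(D|F2)P(F2) + P(D|F3)P(F3)
     = \frac{19}{400}
P(F1|D) = P(D|F1)P(F1) / P(D)
= \frac{10}{19}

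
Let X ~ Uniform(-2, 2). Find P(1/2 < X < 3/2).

P(1/2 < X < 3/2) = ∫_{1/2}^{3/2} f(x) dx
where f(x) = \frac{1}{4}
= \frac{1}{4}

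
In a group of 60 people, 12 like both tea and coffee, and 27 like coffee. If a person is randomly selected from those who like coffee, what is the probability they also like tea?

P(A ∩ B) = 12/60 = 1/5
P(B) = 27/60 = 9/20
P(A|B) = P(A ∩ B) / P(B) = (1/5) / (9/20) = 4/9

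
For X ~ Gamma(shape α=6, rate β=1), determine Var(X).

For X ~ Gamma(shape α=6, rate β=1):
Var(X) = 6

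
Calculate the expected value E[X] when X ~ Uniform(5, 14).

For X ~ Uniform(5, 14), the expected value is:
E[X] = \frac{19}{2}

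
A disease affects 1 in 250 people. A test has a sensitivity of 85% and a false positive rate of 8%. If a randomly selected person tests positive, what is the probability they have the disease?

Let D = the rare event, + = positive/flagged.
P(D) = 1/250
P(+|D) = 85/100 = 17/20
P(+|D') = 8/100 = 2/25
P(+) = P(+|D)P(D) + P(+|D')P(D')
     = \frac{17}{20} × \frac{1}{250} + \frac{2}{25} × \frac{249}{250}
     = \frac{2077}{25000}
P(D|+) = P(+|D)P(D)/P(+) = \frac{85}{2077}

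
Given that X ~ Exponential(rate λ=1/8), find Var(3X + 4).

For X ~ Exponential(rate λ=1/8):
Var(X) = 64
Var(3X + 4) = (3)² × Var(X) = 9 × 64 = 576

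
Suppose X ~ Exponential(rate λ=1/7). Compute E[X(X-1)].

E[X(X-1)] = E[X² - X] = E[X²] - E[X]
E[X] = 7
E[X²] = Var(X) + (E[X])² = 49 + (7)² = 98
E[X(X-1)] = 98 - 7 = 91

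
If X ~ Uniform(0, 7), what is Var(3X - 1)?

For X ~ Uniform(0, 7):
Var(X) = \frac{49}{12}
Var(3X - 1) = (3)² × Var(X) = 9 × \frac{49}{12} = \frac{147}{4}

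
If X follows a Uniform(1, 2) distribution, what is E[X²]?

Using the identity E[X²] = Var(X) + (E[X])²:
E[X] = \frac{3}{2}
Var(X) = \frac{1}{12}
E[X²] = \frac{1}{12} + (\frac{3}{2})²
= \frac{7}{3}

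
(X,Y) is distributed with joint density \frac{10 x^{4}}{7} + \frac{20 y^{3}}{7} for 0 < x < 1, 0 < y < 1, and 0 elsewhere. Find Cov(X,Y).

E[XY] = ∫∫ xy × f(x,y) dx dy = \frac{17}{42}
E[X] = \frac{25}{42}
E[Y] = \frac{5}{7}
Cov(X,Y) = E[XY] - E[X]E[Y] = - \frac{1}{49}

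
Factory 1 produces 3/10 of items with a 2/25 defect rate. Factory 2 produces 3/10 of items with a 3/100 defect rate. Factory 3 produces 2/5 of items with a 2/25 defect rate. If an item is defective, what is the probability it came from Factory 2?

Using Bayes' theorem:
P(F1) = 3/10, P(D|F1) = 2/25
P(F2) = 3/10, P(D|F2) = 3/100
P(F3) = 2/5, P(D|F3) = 2/25
P(D) = P(D|F1)P(F1) + P(D|F2)P(F2) + P(D|F3)P(F3)
     = \frac{13}{200}
P(F2|D) = P(D|F2)P(F2) / P(D)
= \frac{9}{65}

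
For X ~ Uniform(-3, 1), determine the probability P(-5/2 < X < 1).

P(-5/2 < X < 1) = ∫_{-5/2}^{1} f(x) dx
where f(x) = \frac{1}{4}
= \frac{7}{8}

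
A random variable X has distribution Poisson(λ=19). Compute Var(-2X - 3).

For X ~ Poisson(λ=19):
Var(X) = 19
Var(-2X - 3) = (-2)² × Var(X) = 4 × 19 = 76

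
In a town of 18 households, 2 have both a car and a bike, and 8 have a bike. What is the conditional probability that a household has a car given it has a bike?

P(A ∩ B) = 2/18 = 1/9
P(B) = 8/18 = 4/9
P(A|B) = P(A ∩ B) / P(B) = (1/9) / (4/9) = 1/4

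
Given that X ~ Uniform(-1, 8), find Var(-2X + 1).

For X ~ Uniform(-1, 8):
Var(X) = \frac{27}{4}
Var(-2X + 1) = (-2)² × Var(X) = 4 × \frac{27}{4} = 27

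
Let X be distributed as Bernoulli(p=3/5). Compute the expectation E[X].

For X ~ Bernoulli(p=3/5), the expected value is:
E[X] = \frac{3}{5}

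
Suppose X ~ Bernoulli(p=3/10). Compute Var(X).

For X ~ Bernoulli(p=3/10):
Var(X) = \frac{21}{100}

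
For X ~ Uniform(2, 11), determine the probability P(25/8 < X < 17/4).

P(25/8 < X < 17/4) = ∫_{25/8}^{17/4} f(x) dx
where f(x) = \frac{1}{9}
= \frac{1}{8}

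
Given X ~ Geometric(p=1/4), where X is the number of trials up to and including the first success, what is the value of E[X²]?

Using the identity E[X²] = Var(X) + (E[X])²:
E[X] = 4
Var(X) = 12
E[X²] = 12 + (4)²
= 28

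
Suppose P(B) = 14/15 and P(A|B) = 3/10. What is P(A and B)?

By definition, P(A|B) = P(A ∩ B) / P(B)
So P(A ∩ B) = P(A|B) × P(B)
= 3/10 × 14/15
= 7/25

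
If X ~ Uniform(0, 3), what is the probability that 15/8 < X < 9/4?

P(15/8 < X < 9/4) = ∫_{15/8}^{9/4} f(x) dx
where f(x) = \frac{1}{3}
= \frac{1}{8}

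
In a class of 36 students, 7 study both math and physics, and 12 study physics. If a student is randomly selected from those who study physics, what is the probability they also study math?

P(A ∩ B) = 7/36
P(B) = 12/36 = 1/3
P(A|B) = P(A ∩ B) / P(B) = (7/36) / (1/3) = 7/12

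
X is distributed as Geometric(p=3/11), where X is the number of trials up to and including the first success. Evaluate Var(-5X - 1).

For X ~ Geometric(p=3/11), where X is the number of trials up to and including the first success:
Var(X) = \frac{88}{9}
Var(-5X - 1) = (-5)² × Var(X) = 25 × \frac{88}{9} = \frac{2200}{9}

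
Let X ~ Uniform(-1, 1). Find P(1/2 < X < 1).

P(1/2 < X < 1) = ∫_{1/2}^{1} f(x) dx
where f(x) = \frac{1}{2}
= \frac{1}{4}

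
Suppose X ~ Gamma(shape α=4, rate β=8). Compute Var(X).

For X ~ Gamma(shape α=4, rate β=8):
Var(X) = \frac{1}{16}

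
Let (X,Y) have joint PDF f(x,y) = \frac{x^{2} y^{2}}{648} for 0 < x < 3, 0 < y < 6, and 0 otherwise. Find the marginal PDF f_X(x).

f_X(x) = ∫_0^6 f(x,y) dy
= ∫_0^6 \frac{x^{2} y^{2}}{648} dy
= \frac{x^{2}}{9} for 0 < x < 3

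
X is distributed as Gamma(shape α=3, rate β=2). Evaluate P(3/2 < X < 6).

P(3/2 < X < 6) = ∫_{3/2}^{6} f(x) dx
where f(x) = 4 x^{2} e^{- 2 x}
= \frac{17 \left(-10 + e^{9}\right)}{2 e^{12}}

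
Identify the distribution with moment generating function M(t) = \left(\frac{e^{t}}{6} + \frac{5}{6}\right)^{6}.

The MGF M(t) = \left(\frac{e^{t}}{6} + \frac{5}{6}\right)^{6} is the standard form for the Binomial distribution.
Comparing with the known MGF formula identifies: Binomial(n=6, p=1/6)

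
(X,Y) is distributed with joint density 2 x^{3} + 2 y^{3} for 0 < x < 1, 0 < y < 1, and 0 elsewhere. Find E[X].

E[X] = ∫_0^1 ∫_0^1 x × f(x,y) dy dx
= ∫_0^1 ∫_0^1 x × (2 x^{3} + 2 y^{3}) dy dx
= \frac{13}{20}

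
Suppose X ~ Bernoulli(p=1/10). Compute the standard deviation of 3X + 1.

For X ~ Bernoulli(p=1/10):
Var(X) = \frac{9}{100}
SD(X) = √(Var(X)) = √(\frac{9}{100}) = \frac{3}{10}
SD(3X + 1) = |3| × SD(X) = 3 × \frac{3}{10} = \frac{9}{10}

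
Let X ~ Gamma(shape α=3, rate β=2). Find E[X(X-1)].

E[X(X-1)] = E[X² - X] = E[X²] - E[X]
E[X] = \frac{3}{2}
E[X²] = Var(X) + (E[X])² = \frac{3}{4} + (\frac{3}{2})² = 3
E[X(X-1)] = 3 - \frac{3}{2} = \frac{3}{2}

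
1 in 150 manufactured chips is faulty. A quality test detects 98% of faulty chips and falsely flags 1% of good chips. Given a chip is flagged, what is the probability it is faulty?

Let D = the rare event, + = positive/flagged.
P(D) = 1/150
P(+|D) = 98/100 = 49/50
P(+|D') = 1/100
P(+) = P(+|D)P(D) + P(+|D')P(D')
     = \frac{49}{50} × \frac{1}{150} + \frac{1}{100} × \frac{149}{150}
     = \frac{247}{15000}
P(D|+) = P(+|D)P(D)/P(+) = \frac{98}{247}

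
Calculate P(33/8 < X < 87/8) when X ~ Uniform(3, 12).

P(33/8 < X < 87/8) = ∫_{33/8}^{87/8} f(x) dx
where f(x) = \frac{1}{9}
= \frac{3}{4}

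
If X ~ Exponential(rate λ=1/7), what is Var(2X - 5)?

For X ~ Exponential(rate λ=1/7):
Var(X) = 49
Var(2X - 5) = (2)² × Var(X) = 4 × 49 = 196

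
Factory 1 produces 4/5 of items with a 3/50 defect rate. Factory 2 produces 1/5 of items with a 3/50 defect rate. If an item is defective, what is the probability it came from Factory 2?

Using Bayes' theorem:
P(F1) = 4/5, P(D|F1) = 3/50
P(F2) = 1/5, P(D|F2) = 3/50
P(D) = P(D|F1)P(F1) + P(D|F2)P(F2)
     = \frac{3}{50}
P(F2|D) = P(D|F2)P(F2) / P(D)
= \frac{1}{5}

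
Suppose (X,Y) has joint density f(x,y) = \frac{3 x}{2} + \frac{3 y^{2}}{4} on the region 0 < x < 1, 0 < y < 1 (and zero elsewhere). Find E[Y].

E[Y] = ∫_0^1 ∫_0^1 y × f(x,y) dx dy
= \frac{9}{16}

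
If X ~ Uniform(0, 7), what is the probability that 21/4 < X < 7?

P(21/4 < X < 7) = ∫_{21/4}^{7} f(x) dx
where f(x) = \frac{1}{7}
= \frac{1}{4}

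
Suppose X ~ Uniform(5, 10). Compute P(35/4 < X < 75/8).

P(35/4 < X < 75/8) = ∫_{35/4}^{75/8} f(x) dx
where f(x) = \frac{1}{5}
= \frac{1}{8}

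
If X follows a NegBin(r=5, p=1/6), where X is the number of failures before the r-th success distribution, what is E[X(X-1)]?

E[X(X-1)] = E[X² - X] = E[X²] - E[X]
E[X] = 25
E[X²] = Var(X) + (E[X])² = 150 + (25)² = 775
E[X(X-1)] = 775 - 25 = 750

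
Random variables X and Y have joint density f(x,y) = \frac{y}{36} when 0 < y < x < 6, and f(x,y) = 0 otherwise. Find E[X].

f_X(x) = ∫_0^x \frac{y}{36} dy = \frac{x^{2}}{72}
E[X] = ∫_0^6 x × (\frac{x^{2}}{72}) dx = \frac{9}{2}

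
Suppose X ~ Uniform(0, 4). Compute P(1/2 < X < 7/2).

P(1/2 < X < 7/2) = ∫_{1/2}^{7/2} f(x) dx
where f(x) = \frac{1}{4}
= \frac{3}{4}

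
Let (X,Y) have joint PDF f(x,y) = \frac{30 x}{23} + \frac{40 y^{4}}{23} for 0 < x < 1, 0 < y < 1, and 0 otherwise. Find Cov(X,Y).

E[XY] = ∫∫ xy × f(x,y) dx dy = \frac{25}{69}
E[X] = \frac{14}{23}
E[Y] = \frac{85}{138}
Cov(X,Y) = E[XY] - E[X]E[Y] = - \frac{20}{1587}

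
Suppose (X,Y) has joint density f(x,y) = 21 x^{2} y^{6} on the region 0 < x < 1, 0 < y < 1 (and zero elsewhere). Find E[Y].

E[Y] = ∫_0^1 ∫_0^1 y × f(x,y) dx dy
= \frac{7}{8}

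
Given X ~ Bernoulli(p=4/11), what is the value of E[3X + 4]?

For X ~ Bernoulli(p=4/11):
E[X] = \frac{4}{11}
E[3X + 4] = 3 × E[X] + 4 = \frac{56}{11}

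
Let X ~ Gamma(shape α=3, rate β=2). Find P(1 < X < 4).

P(1 < X < 4) = ∫_{1}^{4} f(x) dx
where f(x) = 4 x^{2} e^{- 2 x}
= \frac{-41 + 5 e^{6}}{e^{8}}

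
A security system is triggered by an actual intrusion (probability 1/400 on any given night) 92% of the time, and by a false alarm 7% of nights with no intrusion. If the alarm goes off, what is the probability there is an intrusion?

Let D = the rare event, + = positive/flagged.
P(D) = 1/400
P(+|D) = 92/100 = 23/25
P(+|D') = 7/100
P(+) = P(+|D)P(D) + P(+|D')P(D')
     = \frac{23}{25} × \frac{1}{400} + \frac{7}{100} × \frac{399}{400}
     = \frac{577}{8000}
P(D|+) = P(+|D)P(D)/P(+) = \frac{92}{2885}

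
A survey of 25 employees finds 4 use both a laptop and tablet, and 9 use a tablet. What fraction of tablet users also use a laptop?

P(A ∩ B) = 4/25
P(B) = 9/25
P(A|B) = P(A ∩ B) / P(B) = (4/25) / (9/25) = 4/9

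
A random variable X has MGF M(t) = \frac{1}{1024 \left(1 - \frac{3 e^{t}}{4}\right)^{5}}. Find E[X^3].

To find E[X^3], compute M^(3)(0):
M^(1)(t) = \frac{15 e^{t}}{4096 \left(1 - \frac{3 e^{t}}{4}\right)^{6}}
M^(2)(t) = \frac{15 e^{t}}{4096 \left(1 - \frac{3 e^{t}}{4}\right)^{6}} + \frac{135 e^{2 t}}{8192 \left(1 - \frac{3 e^{t}}{4}\right)^{7}}
M^(3)(t) = \frac{15 e^{t}}{4096 \left(1 - \frac{3 e^{t}}{4}\right)^{6}} + \frac{405 e^{2 t}}{8192 \left(1 - \frac{3 e^{t}}{4}\right)^{7}} + \frac{2835 e^{3 t}}{32768 \left(1 - \frac{3 e^{t}}{4}\right)^{8}}
M^(3)(0) = 6495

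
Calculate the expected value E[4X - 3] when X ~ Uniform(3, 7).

For X ~ Uniform(3, 7):
E[X] = 5
E[4X - 3] = 4 × E[X] - 3 = 17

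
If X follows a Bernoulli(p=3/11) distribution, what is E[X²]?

Using the identity E[X²] = Var(X) + (E[X])²:
E[X] = \frac{3}{11}
Var(X) = \frac{24}{121}
E[X²] = \frac{24}{121} + (\frac{3}{11})²
= \frac{3}{11}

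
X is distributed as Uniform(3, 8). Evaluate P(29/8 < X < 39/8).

P(29/8 < X < 39/8) = ∫_{29/8}^{39/8} f(x) dx
where f(x) = \frac{1}{5}
= \frac{1}{4}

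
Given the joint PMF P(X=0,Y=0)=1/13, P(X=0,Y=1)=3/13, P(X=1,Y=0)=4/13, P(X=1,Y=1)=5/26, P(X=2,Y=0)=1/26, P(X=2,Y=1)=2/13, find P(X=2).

P(X=2) = P(X=2,Y=0) + P(X=2,Y=1)
= 1/26 + 2/13
= 5/26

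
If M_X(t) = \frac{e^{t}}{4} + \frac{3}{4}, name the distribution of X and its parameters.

The MGF M(t) = \frac{e^{t}}{4} + \frac{3}{4} is the standard form for the Bernoulli distribution.
Comparing with the known MGF formula identifies: Bernoulli(p=1/4)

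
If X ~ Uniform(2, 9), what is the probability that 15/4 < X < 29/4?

P(15/4 < X < 29/4) = ∫_{15/4}^{29/4} f(x) dx
where f(x) = \frac{1}{7}
= \frac{1}{2}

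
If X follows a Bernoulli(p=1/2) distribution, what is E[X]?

For X ~ Bernoulli(p=1/2), the expected value is:
E[X] = \frac{1}{2}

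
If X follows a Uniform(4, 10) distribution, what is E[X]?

For X ~ Uniform(4, 10), the expected value is:
E[X] = 7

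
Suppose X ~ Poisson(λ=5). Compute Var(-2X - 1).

For X ~ Poisson(λ=5):
Var(X) = 5
Var(-2X - 1) = (-2)² × Var(X) = 4 × 5 = 20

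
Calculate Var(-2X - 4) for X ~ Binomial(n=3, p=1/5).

For X ~ Binomial(n=3, p=1/5):
Var(X) = \frac{12}{25}
Var(-2X - 4) = (-2)² × Var(X) = 4 × \frac{12}{25} = \frac{48}{25}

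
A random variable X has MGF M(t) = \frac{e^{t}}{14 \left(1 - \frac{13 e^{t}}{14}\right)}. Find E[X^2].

To find E[X^2], compute M^(2)(0):
M^(1)(t) = \frac{e^{t}}{14 \left(1 - \frac{13 e^{t}}{14}\right)} + \frac{13 e^{2 t}}{196 \left(1 - \frac{13 e^{t}}{14}\right)^{2}}
M^(2)(t) = \frac{e^{t}}{14 \left(1 - \frac{13 e^{t}}{14}\right)} + \frac{39 e^{2 t}}{196 \left(1 - \frac{13 e^{t}}{14}\right)^{2}} + \frac{169 e^{3 t}}{1372 \left(1 - \frac{13 e^{t}}{14}\right)^{3}}
M^(2)(0) = 378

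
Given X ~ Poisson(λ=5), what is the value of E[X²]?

Using the identity E[X²] = Var(X) + (E[X])²:
E[X] = 5
Var(X) = 5
E[X²] = 5 + (5)²
= 30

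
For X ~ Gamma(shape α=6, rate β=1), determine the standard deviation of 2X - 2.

For X ~ Gamma(shape α=6, rate β=1):
Var(X) = 6
SD(X) = √(Var(X)) = √(6) = \sqrt{6}
SD(2X - 2) = |2| × SD(X) = 2 × \sqrt{6} = 2 \sqrt{6}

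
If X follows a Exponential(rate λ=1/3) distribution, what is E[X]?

For X ~ Exponential(rate λ=1/3), the expected value is:
E[X] = 3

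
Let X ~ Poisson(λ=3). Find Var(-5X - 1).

For X ~ Poisson(λ=3):
Var(X) = 3
Var(-5X - 1) = (-5)² × Var(X) = 25 × 3 = 75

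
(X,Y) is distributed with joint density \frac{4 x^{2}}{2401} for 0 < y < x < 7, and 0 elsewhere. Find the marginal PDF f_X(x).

f_X(x) = ∫_0^x \frac{4 x^{2}}{2401} dy = \frac{4 x^{3}}{2401}
for 0 < x < 7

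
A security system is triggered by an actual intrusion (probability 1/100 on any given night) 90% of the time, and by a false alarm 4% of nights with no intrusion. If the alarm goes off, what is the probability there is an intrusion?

Let D = the rare event, + = positive/flagged.
P(D) = 1/100
P(+|D) = 90/100 = 9/10
P(+|D') = 4/100 = 1/25
P(+) = P(+|D)P(D) + P(+|D')P(D')
     = \frac{9}{10} × \frac{1}{100} + \frac{1}{25} × \frac{99}{100}
     = \frac{243}{5000}
P(D|+) = P(+|D)P(D)/P(+) = \frac{5}{27}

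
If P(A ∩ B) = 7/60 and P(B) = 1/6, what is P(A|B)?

P(A|B) = P(A ∩ B) / P(B)
= (7/60) / (1/6)
= 7/10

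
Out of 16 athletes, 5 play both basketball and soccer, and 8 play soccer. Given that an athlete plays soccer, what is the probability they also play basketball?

P(A ∩ B) = 5/16
P(B) = 8/16 = 1/2
P(A|B) = P(A ∩ B) / P(B) = (5/16) / (1/2) = 5/8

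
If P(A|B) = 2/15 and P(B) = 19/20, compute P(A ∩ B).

By definition, P(A|B) = P(A ∩ B) / P(B)
So P(A ∩ B) = P(A|B) × P(B)
= 2/15 × 19/20
= 19/150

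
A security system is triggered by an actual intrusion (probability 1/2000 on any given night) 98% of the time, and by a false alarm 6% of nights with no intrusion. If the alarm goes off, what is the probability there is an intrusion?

Let D = the rare event, + = positive/flagged.
P(D) = 1/2000
P(+|D) = 98/100 = 49/50
P(+|D') = 6/100 = 3/50
P(+) = P(+|D)P(D) + P(+|D')P(D')
     = \frac{49}{50} × \frac{1}{2000} + \frac{3}{50} × \frac{1999}{2000}
     = \frac{3023}{50000}
P(D|+) = P(+|D)P(D)/P(+) = \frac{49}{6046}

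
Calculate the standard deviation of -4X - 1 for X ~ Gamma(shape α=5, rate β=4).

For X ~ Gamma(shape α=5, rate β=4):
Var(X) = \frac{5}{16}
SD(X) = √(Var(X)) = √(\frac{5}{16}) = \frac{\sqrt{5}}{4}
SD(-4X - 1) = |-4| × SD(X) = 4 × \frac{\sqrt{5}}{4} = \sqrt{5}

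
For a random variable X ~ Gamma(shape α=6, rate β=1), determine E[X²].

Using the identity E[X²] = Var(X) + (E[X])²:
E[X] = 6
Var(X) = 6
E[X²] = 6 + (6)²
= 42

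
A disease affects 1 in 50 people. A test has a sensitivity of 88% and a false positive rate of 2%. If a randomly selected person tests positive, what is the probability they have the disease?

Let D = the rare event, + = positive/flagged.
P(D) = 1/50
P(+|D) = 88/100 = 22/25
P(+|D') = 2/100 = 1/50
P(+) = P(+|D)P(D) + P(+|D')P(D')
     = \frac{22}{25} × \frac{1}{50} + \frac{1}{50} × \frac{49}{50}
     = \frac{93}{2500}
P(D|+) = P(+|D)P(D)/P(+) = \frac{44}{93}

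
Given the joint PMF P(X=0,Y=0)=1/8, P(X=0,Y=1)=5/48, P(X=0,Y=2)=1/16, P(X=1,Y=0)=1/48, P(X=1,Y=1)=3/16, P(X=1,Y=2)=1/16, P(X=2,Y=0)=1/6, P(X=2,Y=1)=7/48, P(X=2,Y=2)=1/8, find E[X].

First find marginal of X:
P(X=0) = 7/24
P(X=1) = 13/48
P(X=2) = 7/16
E[X] = 0 × 7/24 + 1 × 13/48 + 2 × 7/16 = 55/48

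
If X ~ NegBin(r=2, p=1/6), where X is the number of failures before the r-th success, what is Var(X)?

For X ~ NegBin(r=2, p=1/6), where X is the number of failures before the r-th success:
Var(X) = 60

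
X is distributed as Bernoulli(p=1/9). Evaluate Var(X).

For X ~ Bernoulli(p=1/9):
Var(X) = \frac{8}{81}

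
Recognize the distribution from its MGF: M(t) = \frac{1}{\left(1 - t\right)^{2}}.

The MGF M(t) = \frac{1}{\left(1 - t\right)^{2}} is the standard form for the Gamma distribution.
Comparing with the known MGF formula identifies: Gamma(shape α=2, rate β=1)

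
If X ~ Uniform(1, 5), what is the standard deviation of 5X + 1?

For X ~ Uniform(1, 5):
Var(X) = \frac{4}{3}
SD(X) = √(Var(X)) = √(\frac{4}{3}) = \frac{2 \sqrt{3}}{3}
SD(5X + 1) = |5| × SD(X) = 5 × \frac{2 \sqrt{3}}{3} = \frac{10 \sqrt{3}}{3}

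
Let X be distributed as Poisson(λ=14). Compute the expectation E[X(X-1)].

E[X(X-1)] = E[X² - X] = E[X²] - E[X]
E[X] = 14
E[X²] = Var(X) + (E[X])² = 14 + (14)² = 210
E[X(X-1)] = 210 - 14 = 196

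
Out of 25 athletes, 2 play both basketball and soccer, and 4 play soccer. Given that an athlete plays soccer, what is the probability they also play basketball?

P(A ∩ B) = 2/25
P(B) = 4/25
P(A|B) = P(A ∩ B) / P(B) = (2/25) / (4/25) = 1/2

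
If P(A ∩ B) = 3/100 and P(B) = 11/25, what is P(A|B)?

P(A|B) = P(A ∩ B) / P(B)
= (3/100) / (11/25)
= 3/44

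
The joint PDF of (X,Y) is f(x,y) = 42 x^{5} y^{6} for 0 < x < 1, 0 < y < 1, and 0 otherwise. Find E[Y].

E[Y] = ∫_0^1 ∫_0^1 y × f(x,y) dx dy
= \frac{7}{8}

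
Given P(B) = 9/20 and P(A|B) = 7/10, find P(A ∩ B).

By definition, P(A|B) = P(A ∩ B) / P(B)
So P(A ∩ B) = P(A|B) × P(B)
= 7/10 × 9/20
= 63/200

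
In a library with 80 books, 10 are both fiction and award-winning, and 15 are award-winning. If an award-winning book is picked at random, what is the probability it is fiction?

P(A ∩ B) = 10/80 = 1/8
P(B) = 15/80 = 3/16
P(A|B) = P(A ∩ B) / P(B) = (1/8) / (3/16) = 2/3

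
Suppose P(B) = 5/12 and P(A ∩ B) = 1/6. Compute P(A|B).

P(A|B) = P(A ∩ B) / P(B)
= (1/6) / (5/12)
= 2/5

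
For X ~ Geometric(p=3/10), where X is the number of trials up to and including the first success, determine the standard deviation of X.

For X ~ Geometric(p=3/10), where X is the number of trials up to and including the first success:
Var(X) = \frac{70}{9}
SD(X) = √(Var(X)) = √(\frac{70}{9}) = \frac{\sqrt{70}}{3}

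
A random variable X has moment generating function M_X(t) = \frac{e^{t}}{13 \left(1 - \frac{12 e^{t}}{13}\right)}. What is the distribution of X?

The MGF M(t) = \frac{e^{t}}{13 \left(1 - \frac{12 e^{t}}{13}\right)} is the standard form for the Geometric distribution.
Comparing with the known MGF formula identifies: Geometric(p=1/13), X = trial number of first success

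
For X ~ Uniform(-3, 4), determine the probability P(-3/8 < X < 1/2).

P(-3/8 < X < 1/2) = ∫_{-3/8}^{1/2} f(x) dx
where f(x) = \frac{1}{7}
= \frac{1}{8}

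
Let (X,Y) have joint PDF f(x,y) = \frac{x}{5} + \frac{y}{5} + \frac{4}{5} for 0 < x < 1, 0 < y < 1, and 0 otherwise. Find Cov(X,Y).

E[XY] = ∫∫ xy × f(x,y) dx dy = \frac{4}{15}
E[X] = \frac{31}{60}
E[Y] = \frac{31}{60}
Cov(X,Y) = E[XY] - E[X]E[Y] = - \frac{1}{3600}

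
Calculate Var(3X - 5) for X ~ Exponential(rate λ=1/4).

For X ~ Exponential(rate λ=1/4):
Var(X) = 16
Var(3X - 5) = (3)² × Var(X) = 9 × 16 = 144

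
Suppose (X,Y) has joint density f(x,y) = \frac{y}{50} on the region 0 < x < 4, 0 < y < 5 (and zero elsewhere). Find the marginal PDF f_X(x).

f_X(x) = ∫_0^5 f(x,y) dy
= ∫_0^5 \frac{y}{50} dy
= \frac{1}{4} for 0 < x < 4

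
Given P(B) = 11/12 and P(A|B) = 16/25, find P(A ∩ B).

By definition, P(A|B) = P(A ∩ B) / P(B)
So P(A ∩ B) = P(A|B) × P(B)
= 16/25 × 11/12
= 44/75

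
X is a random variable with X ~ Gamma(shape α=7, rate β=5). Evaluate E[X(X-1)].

E[X(X-1)] = E[X² - X] = E[X²] - E[X]
E[X] = \frac{7}{5}
E[X²] = Var(X) + (E[X])² = \frac{7}{25} + (\frac{7}{5})² = \frac{56}{25}
E[X(X-1)] = \frac{56}{25} - \frac{7}{5} = \frac{21}{25}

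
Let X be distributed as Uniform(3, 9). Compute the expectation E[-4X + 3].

For X ~ Uniform(3, 9):
E[X] = 6
E[-4X + 3] = -4 × E[X] + 3 = -21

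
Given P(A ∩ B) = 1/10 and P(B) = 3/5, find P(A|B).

P(A|B) = P(A ∩ B) / P(B)
= (1/10) / (3/5)
= 1/6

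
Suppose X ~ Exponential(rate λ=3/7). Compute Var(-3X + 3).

For X ~ Exponential(rate λ=3/7):
Var(X) = \frac{49}{9}
Var(-3X + 3) = (-3)² × Var(X) = 9 × \frac{49}{9} = 49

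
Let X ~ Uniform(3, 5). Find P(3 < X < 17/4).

P(3 < X < 17/4) = ∫_{3}^{17/4} f(x) dx
where f(x) = \frac{1}{2}
= \frac{5}{8}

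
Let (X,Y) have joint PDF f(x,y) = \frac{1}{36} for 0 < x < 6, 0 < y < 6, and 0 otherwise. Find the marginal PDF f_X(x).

f_X(x) = ∫_0^6 f(x,y) dy
= ∫_0^6 \frac{1}{36} dy
= \frac{1}{6} for 0 < x < 6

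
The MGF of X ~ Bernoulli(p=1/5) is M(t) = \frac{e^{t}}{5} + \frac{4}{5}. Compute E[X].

To find E[X], compute M^(1)(0):
M^(1)(t) = \frac{e^{t}}{5}
M^(1)(0) = \frac{1}{5}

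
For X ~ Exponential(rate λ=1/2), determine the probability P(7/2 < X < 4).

P(7/2 < X < 4) = ∫_{7/2}^{4} f(x) dx
where f(x) = \frac{e^{- \frac{x}{2}}}{2}
= - \frac{1}{e^{2}} + e^{- \frac{7}{4}}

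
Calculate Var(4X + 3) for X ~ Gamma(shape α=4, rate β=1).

For X ~ Gamma(shape α=4, rate β=1):
Var(X) = 4
Var(4X + 3) = (4)² × Var(X) = 16 × 4 = 64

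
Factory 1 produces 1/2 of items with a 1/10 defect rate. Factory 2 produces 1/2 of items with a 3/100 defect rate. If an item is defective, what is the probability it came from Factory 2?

Using Bayes' theorem:
P(F1) = 1/2, P(D|F1) = 1/10
P(F2) = 1/2, P(D|F2) = 3/100
P(D) = P(D|F1)P(F1) + P(D|F2)P(F2)
     = \frac{13}{200}
P(F2|D) = P(D|F2)P(F2) / P(D)
= \frac{3}{13}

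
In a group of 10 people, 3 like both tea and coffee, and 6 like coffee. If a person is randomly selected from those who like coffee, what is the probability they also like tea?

P(A ∩ B) = 3/10
P(B) = 6/10 = 3/5
P(A|B) = P(A ∩ B) / P(B) = (3/10) / (3/5) = 1/2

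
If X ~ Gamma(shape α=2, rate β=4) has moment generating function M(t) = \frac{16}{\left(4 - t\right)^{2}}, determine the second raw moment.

To find E[X^2], compute M^(2)(0):
M^(1)(t) = \frac{32}{\left(4 - t\right)^{3}}
M^(2)(t) = \frac{96}{\left(4 - t\right)^{4}}
M^(2)(0) = \frac{3}{8}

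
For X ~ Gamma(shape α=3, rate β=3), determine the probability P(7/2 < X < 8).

P(7/2 < X < 8) = ∫_{7/2}^{8} f(x) dx
where f(x) = \frac{27 x^{2} e^{- 3 x}}{2}
= - \frac{313}{e^{24}} + \frac{533}{8 e^{\frac{21}{2}}}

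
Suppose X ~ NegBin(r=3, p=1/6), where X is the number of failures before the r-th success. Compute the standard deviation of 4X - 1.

For X ~ NegBin(r=3, p=1/6), where X is the number of failures before the r-th success:
Var(X) = 90
SD(X) = √(Var(X)) = √(90) = 3 \sqrt{10}
SD(4X - 1) = |4| × SD(X) = 4 × 3 \sqrt{10} = 12 \sqrt{10}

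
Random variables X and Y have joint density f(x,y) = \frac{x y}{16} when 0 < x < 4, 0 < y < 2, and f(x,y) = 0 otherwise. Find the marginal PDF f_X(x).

f_X(x) = ∫_0^2 f(x,y) dy
= ∫_0^2 \frac{x y}{16} dy
= \frac{x}{8} for 0 < x < 4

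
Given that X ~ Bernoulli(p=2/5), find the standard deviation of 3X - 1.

For X ~ Bernoulli(p=2/5):
Var(X) = \frac{6}{25}
SD(X) = √(Var(X)) = √(\frac{6}{25}) = \frac{\sqrt{6}}{5}
SD(3X - 1) = |3| × SD(X) = 3 × \frac{\sqrt{6}}{5} = \frac{3 \sqrt{6}}{5}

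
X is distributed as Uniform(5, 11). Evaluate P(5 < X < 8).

P(5 < X < 8) = ∫_{5}^{8} f(x) dx
where f(x) = \frac{1}{6}
= \frac{1}{2}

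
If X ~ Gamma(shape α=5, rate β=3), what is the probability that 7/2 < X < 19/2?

P(7/2 < X < 19/2) = ∫_{7/2}^{19/2} f(x) dx
where f(x) = \frac{81 x^{4} e^{- 3 x}}{8}
= \frac{-4068275 + 98051 e^{18}}{128 e^{\frac{57}{2}}}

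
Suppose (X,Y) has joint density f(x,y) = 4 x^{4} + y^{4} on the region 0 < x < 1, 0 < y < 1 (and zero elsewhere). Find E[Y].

E[Y] = ∫_0^1 ∫_0^1 y × f(x,y) dx dy
= \frac{17}{30}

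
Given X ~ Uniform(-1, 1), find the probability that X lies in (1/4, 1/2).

P(1/4 < X < 1/2) = ∫_{1/4}^{1/2} f(x) dx
where f(x) = \frac{1}{2}
= \frac{1}{8}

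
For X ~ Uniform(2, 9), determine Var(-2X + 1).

For X ~ Uniform(2, 9):
Var(X) = \frac{49}{12}
Var(-2X + 1) = (-2)² × Var(X) = 4 × \frac{49}{12} = \frac{49}{3}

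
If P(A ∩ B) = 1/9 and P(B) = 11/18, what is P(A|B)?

P(A|B) = P(A ∩ B) / P(B)
= (1/9) / (11/18)
= 2/11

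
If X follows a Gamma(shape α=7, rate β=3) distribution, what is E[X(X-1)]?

E[X(X-1)] = E[X² - X] = E[X²] - E[X]
E[X] = \frac{7}{3}
E[X²] = Var(X) + (E[X])² = \frac{7}{9} + (\frac{7}{3})² = \frac{56}{9}
E[X(X-1)] = \frac{56}{9} - \frac{7}{3} = \frac{35}{9}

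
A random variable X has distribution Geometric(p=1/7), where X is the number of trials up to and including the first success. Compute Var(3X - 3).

For X ~ Geometric(p=1/7), where X is the number of trials up to and including the first success:
Var(X) = 42
Var(3X - 3) = (3)² × Var(X) = 9 × 42 = 378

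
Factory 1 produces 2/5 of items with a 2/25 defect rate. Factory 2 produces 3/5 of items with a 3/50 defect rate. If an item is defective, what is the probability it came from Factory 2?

Using Bayes' theorem:
P(F1) = 2/5, P(D|F1) = 2/25
P(F2) = 3/5, P(D|F2) = 3/50
P(D) = P(D|F1)P(F1) + P(D|F2)P(F2)
     = \frac{17}{250}
P(F2|D) = P(D|F2)P(F2) / P(D)
= \frac{9}{17}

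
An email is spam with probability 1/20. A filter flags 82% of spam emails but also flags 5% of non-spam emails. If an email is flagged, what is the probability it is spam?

Let D = the rare event, + = positive/flagged.
P(D) = 1/20
P(+|D) = 82/100 = 41/50
P(+|D') = 5/100 = 1/20
P(+) = P(+|D)P(D) + P(+|D')P(D')
     = \frac{41}{50} × \frac{1}{20} + \frac{1}{20} × \frac{19}{20}
     = \frac{177}{2000}
P(D|+) = P(+|D)P(D)/P(+) = \frac{82}{177}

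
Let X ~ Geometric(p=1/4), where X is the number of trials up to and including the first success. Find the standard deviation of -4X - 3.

For X ~ Geometric(p=1/4), where X is the number of trials up to and including the first success:
Var(X) = 12
SD(X) = √(Var(X)) = √(12) = 2 \sqrt{3}
SD(-4X - 3) = |-4| × SD(X) = 4 × 2 \sqrt{3} = 8 \sqrt{3}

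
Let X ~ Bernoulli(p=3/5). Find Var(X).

For X ~ Bernoulli(p=3/5):
Var(X) = \frac{6}{25}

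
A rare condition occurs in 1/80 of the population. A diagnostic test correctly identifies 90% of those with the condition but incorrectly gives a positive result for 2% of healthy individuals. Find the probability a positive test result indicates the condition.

Let D = the rare event, + = positive/flagged.
P(D) = 1/80
P(+|D) = 90/100 = 9/10
P(+|D') = 2/100 = 1/50
P(+) = P(+|D)P(D) + P(+|D')P(D')
     = \frac{9}{10} × \frac{1}{80} + \frac{1}{50} × \frac{79}{80}
     = \frac{31}{1000}
P(D|+) = P(+|D)P(D)/P(+) = \frac{45}{124}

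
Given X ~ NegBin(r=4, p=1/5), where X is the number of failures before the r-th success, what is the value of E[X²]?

Using the identity E[X²] = Var(X) + (E[X])²:
E[X] = 16
Var(X) = 80
E[X²] = 80 + (16)²
= 336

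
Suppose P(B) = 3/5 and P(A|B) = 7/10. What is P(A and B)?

By definition, P(A|B) = P(A ∩ B) / P(B)
So P(A ∩ B) = P(A|B) × P(B)
= 7/10 × 3/5
= 21/50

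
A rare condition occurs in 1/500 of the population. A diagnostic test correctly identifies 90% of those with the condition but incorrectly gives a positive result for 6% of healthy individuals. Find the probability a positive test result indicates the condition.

Let D = the rare event, + = positive/flagged.
P(D) = 1/500
P(+|D) = 90/100 = 9/10
P(+|D') = 6/100 = 3/50
P(+) = P(+|D)P(D) + P(+|D')P(D')
     = \frac{9}{10} × \frac{1}{500} + \frac{3}{50} × \frac{499}{500}
     = \frac{771}{12500}
P(D|+) = P(+|D)P(D)/P(+) = \frac{15}{514}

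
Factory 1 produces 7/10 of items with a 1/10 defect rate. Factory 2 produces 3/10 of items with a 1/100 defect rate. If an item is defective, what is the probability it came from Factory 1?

Using Bayes' theorem:
P(F1) = 7/10, P(D|F1) = 1/10
P(F2) = 3/10, P(D|F2) = 1/100
P(D) = P(D|F1)P(F1) + P(D|F2)P(F2)
     = \frac{73}{1000}
P(F1|D) = P(D|F1)P(F1) / P(D)
= \frac{70}{73}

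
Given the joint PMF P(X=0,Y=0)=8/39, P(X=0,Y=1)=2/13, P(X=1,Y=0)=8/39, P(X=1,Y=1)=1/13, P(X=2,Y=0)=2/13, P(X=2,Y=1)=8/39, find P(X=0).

P(X=0) = P(X=0,Y=0) + P(X=0,Y=1)
= 8/39 + 2/13
= 14/39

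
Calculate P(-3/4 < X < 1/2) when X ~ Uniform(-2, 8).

P(-3/4 < X < 1/2) = ∫_{-3/4}^{1/2} f(x) dx
where f(x) = \frac{1}{10}
= \frac{1}{8}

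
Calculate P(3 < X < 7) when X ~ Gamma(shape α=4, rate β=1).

P(3 < X < 7) = ∫_{3}^{7} f(x) dx
where f(x) = \frac{x^{3} e^{- x}}{6}
= \frac{-269 + 39 e^{4}}{3 e^{7}}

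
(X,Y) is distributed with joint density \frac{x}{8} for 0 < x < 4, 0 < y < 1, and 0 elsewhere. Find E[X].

f_X(x) = ∫_0^1 \frac{x}{8} dy = \frac{x}{8}
E[X] = ∫_0^4 x × (\frac{x}{8}) dx = \frac{8}{3}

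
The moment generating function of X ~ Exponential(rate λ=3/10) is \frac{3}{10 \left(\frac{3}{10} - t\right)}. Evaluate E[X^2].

To find E[X^2], compute M^(2)(0):
M^(1)(t) = \frac{3}{10 \left(\frac{3}{10} - t\right)^{2}}
M^(2)(t) = \frac{3}{5 \left(\frac{3}{10} - t\right)^{3}}
M^(2)(0) = \frac{200}{9}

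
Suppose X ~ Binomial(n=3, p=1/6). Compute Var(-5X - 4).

For X ~ Binomial(n=3, p=1/6):
Var(X) = \frac{5}{12}
Var(-5X - 4) = (-5)² × Var(X) = 25 × \frac{5}{12} = \frac{125}{12}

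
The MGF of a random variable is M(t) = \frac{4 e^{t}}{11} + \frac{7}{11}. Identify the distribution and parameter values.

The MGF M(t) = \frac{4 e^{t}}{11} + \frac{7}{11} is the standard form for the Bernoulli distribution.
Comparing with the known MGF formula identifies: Bernoulli(p=4/11)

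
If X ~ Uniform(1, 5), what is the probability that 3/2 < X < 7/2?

P(3/2 < X < 7/2) = ∫_{3/2}^{7/2} f(x) dx
where f(x) = \frac{1}{4}
= \frac{1}{2}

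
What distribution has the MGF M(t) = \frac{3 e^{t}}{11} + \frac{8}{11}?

The MGF M(t) = \frac{3 e^{t}}{11} + \frac{8}{11} is the standard form for the Bernoulli distribution.
Comparing with the known MGF formula identifies: Bernoulli(p=3/11)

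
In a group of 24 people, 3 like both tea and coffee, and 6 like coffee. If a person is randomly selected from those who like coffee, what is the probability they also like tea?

P(A ∩ B) = 3/24 = 1/8
P(B) = 6/24 = 1/4
P(A|B) = P(A ∩ B) / P(B) = (1/8) / (1/4) = 1/2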